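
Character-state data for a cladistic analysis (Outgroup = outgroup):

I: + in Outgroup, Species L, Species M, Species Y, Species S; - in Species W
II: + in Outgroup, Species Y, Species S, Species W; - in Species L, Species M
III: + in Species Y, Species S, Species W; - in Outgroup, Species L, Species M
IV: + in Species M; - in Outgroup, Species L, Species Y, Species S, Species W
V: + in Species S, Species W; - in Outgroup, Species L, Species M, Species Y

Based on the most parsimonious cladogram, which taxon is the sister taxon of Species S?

Character polarity is set by the outgroup: the derived state is whichever differs from the outgroup's state, so for I, II the derived state is '-', and for the remaining characters it is '+'.
I (derived state '-') is unique to Species W (autapomorphy; uninformative for grouping).
Only Species L and Species M show the derived state '-' for II, supporting them as a clade.
Only Species S, Species W, and Species Y show the derived state '+' for III, supporting them as a clade.
IV: derived state '+' in Species M only — an autapomorphy, so it tells us nothing about relationships among taxa.
V: derived state '+' in Species S and Species W only — synapomorphy for {Species S, Species W}.
Most parsimonious ingroup topology: ((Species L,Species M),(Species Y,(Species S,Species W))).
Species S and Species W form a cherry on this tree, so they are sister taxa.

Species W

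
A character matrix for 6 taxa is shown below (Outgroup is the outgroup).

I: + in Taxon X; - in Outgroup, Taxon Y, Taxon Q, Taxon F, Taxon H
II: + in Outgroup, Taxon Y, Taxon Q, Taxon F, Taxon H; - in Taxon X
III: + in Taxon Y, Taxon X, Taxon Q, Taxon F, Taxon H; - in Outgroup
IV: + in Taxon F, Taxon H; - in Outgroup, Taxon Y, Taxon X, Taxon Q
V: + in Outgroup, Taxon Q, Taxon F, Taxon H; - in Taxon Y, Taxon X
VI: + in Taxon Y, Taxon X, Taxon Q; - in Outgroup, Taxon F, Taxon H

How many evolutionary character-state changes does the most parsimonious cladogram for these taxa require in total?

Character polarity is set by the outgroup: the derived state is whichever differs from the outgroup's state, so for II, V the derived state is '-', and for the remaining characters it is '+'.
I: derived state '+' in Taxon X only — an autapomorphy, so it tells us nothing about relationships among taxa.
II (derived state '-') is unique to Taxon X (autapomorphy; uninformative for grouping).
All ingroup taxa share the derived state '+' for III; it defines the ingroup but does not resolve relationships within it.
IV (derived state '+') is shared by Taxon F and Taxon H — a synapomorphy uniting that clade.
Only Taxon X and Taxon Y show the derived state '-' for V, supporting them as a clade.
VI: derived state '+' in Taxon Q, Taxon X, and Taxon Y only — synapomorphy for {Taxon Q, Taxon X, Taxon Y}.
Most parsimonious ingroup topology: (((Taxon Y,Taxon X),Taxon Q),(Taxon F,Taxon H)).
Changes per character on this tree: I: 1; II: 1; III: 1; IV: 1; V: 1; VI: 1.
Total = 6.

6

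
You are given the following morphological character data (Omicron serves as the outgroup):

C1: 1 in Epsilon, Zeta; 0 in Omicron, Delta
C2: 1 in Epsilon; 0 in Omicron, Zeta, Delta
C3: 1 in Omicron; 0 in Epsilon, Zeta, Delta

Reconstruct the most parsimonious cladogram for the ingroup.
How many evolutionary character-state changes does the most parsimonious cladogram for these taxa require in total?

Character polarity is set by the outgroup: the derived state is whichever differs from the outgroup's state, so for C3 the derived state is '0', and for the remaining characters it is '1'.
C1: derived state '1' in Epsilon and Zeta only — synapomorphy for {Epsilon, Zeta}.
C2 (derived state '1') is unique to Epsilon (autapomorphy; uninformative for grouping).
All ingroup taxa share the derived state '0' for C3; it defines the ingroup but does not resolve relationships within it.
Most parsimonious ingroup topology: ((Epsilon,Zeta),Delta).
Changes per character on this tree: C1: 1; C2: 1; C3: 1.
Total = 3.

3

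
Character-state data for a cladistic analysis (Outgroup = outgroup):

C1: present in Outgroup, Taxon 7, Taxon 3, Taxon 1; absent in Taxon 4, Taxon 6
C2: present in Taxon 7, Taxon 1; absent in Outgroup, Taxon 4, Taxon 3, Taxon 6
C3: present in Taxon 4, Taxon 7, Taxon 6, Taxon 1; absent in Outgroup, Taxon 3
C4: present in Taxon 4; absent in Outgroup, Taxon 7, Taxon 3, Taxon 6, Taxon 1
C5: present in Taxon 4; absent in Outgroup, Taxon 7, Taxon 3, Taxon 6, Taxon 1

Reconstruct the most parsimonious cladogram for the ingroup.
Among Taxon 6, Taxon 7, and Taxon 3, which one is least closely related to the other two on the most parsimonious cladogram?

Character polarity is set by the outgroup: the derived state is whichever differs from the outgroup's state, so for C1 the derived state is 'absent', and for the remaining characters it is 'present'.
Only Taxon 4 and Taxon 6 show the derived state 'absent' for C1, supporting them as a clade.
C2: derived state 'present' in Taxon 1 and Taxon 7 only — synapomorphy for {Taxon 1, Taxon 7}.
C3 (derived state 'present') is shared by Taxon 1, Taxon 4, Taxon 6, and Taxon 7 — a synapomorphy uniting that clade.
C4: derived state 'present' in Taxon 4 only — an autapomorphy, so it tells us nothing about relationships among taxa.
C5: derived state 'present' in Taxon 4 only — an autapomorphy, so it tells us nothing about relationships among taxa.
Most parsimonious ingroup topology: (((Taxon 4,Taxon 6),(Taxon 1,Taxon 7)),Taxon 3).
Taxon 6 and Taxon 7 share a more recent common ancestor with each other than either does with Taxon 3, so Taxon 3 is the least closely related of the three.

Taxon 3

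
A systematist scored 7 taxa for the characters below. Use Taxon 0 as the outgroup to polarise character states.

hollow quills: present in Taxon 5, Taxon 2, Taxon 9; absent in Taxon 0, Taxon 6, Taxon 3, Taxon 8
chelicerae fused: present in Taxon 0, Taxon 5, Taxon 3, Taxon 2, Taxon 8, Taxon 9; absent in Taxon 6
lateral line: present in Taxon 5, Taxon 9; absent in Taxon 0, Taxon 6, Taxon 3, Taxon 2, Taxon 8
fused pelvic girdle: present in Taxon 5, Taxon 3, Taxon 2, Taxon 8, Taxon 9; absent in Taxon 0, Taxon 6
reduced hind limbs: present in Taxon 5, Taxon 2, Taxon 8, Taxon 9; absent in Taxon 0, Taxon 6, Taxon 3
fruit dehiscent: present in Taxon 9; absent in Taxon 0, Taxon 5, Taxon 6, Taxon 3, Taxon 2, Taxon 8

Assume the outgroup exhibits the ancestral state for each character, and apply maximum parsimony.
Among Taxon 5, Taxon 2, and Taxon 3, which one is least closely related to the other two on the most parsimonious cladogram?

Taxon 3

Character polarity is set by the outgroup: the derived state is whichever differs from the outgroup's state, so for chelicerae fused the derived state is 'absent', and for the remaining characters it is 'present'.
Only Taxon 2, Taxon 5, and Taxon 9 show the derived state 'present' for hollow quills, supporting them as a clade.
chelicerae fused: derived state 'absent' in Taxon 6 only — an autapomorphy, so it tells us nothing about relationships among taxa.
lateral line: derived state 'present' in Taxon 5 and Taxon 9 only — synapomorphy for {Taxon 5, Taxon 9}.
fused pelvic girdle: derived state 'present' in Taxon 2, Taxon 3, Taxon 5, Taxon 8, and Taxon 9 only — synapomorphy for {Taxon 2, Taxon 3, Taxon 5, Taxon 8, Taxon 9}.
reduced hind limbs: derived state 'present' in Taxon 2, Taxon 5, Taxon 8, and Taxon 9 only — synapomorphy for {Taxon 2, Taxon 5, Taxon 8, Taxon 9}.
fruit dehiscent (derived state 'present') is unique to Taxon 9 (autapomorphy; uninformative for grouping).
Most parsimonious ingroup topology: (((((Taxon 5,Taxon 9),Taxon 2),Taxon 8),Taxon 3),Taxon 6).
Taxon 5 and Taxon 2 share a more recent common ancestor with each other than either does with Taxon 3, so Taxon 3 is the least closely related of the three.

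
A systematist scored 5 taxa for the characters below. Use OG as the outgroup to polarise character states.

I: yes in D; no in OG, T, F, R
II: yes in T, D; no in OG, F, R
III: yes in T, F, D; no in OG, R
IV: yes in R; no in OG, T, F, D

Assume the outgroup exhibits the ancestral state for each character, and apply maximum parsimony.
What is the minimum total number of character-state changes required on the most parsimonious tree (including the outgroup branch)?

4

The outgroup has state 'no' for every character, so 'yes' is the derived state throughout.
I: derived state 'yes' in D only — an autapomorphy, so it tells us nothing about relationships among taxa.
II (derived state 'yes') is shared by D and T — a synapomorphy uniting that clade.
III: derived state 'yes' in D, F, and T only — synapomorphy for {D, F, T}.
IV (derived state 'yes') is unique to R (autapomorphy; uninformative for grouping).
Most parsimonious ingroup topology: (((T,D),F),R).
Changes per character on this tree: I: 1; II: 1; III: 1; IV: 1.
Total = 4.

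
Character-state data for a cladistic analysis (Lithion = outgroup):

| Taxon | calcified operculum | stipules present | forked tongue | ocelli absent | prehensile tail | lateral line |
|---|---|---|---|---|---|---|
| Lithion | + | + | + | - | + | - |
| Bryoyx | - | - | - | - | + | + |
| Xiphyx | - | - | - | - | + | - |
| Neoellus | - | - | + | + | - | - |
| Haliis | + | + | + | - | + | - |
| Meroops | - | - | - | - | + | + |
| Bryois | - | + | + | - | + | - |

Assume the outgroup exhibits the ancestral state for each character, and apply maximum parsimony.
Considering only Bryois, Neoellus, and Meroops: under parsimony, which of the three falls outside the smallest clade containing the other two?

Character polarity is set by the outgroup: the derived state is whichever differs from the outgroup's state, so for calcified operculum, stipules present, forked tongue, prehensile tail the derived state is '-', and for the remaining characters it is '+'.
Only Bryois, Bryoyx, Meroops, Neoellus, and Xiphyx show the derived state '-' for calcified operculum, supporting them as a clade.
Only Bryoyx, Meroops, Neoellus, and Xiphyx show the derived state '-' for stipules present, supporting them as a clade.
forked tongue (derived state '-') is shared by Bryoyx, Meroops, and Xiphyx — a synapomorphy uniting that clade.
ocelli absent (derived state '+') is unique to Neoellus (autapomorphy; uninformative for grouping).
prehensile tail: derived state '-' in Neoellus only — an autapomorphy, so it tells us nothing about relationships among taxa.
lateral line: derived state '+' in Bryoyx and Meroops only — synapomorphy for {Bryoyx, Meroops}.
Most parsimonious ingroup topology: (((((Bryoyx,Meroops),Xiphyx),Neoellus),Bryois),Haliis).
Meroops and Neoellus share a more recent common ancestor with each other than either does with Bryois, so Bryois is the least closely related of the three.

Bryois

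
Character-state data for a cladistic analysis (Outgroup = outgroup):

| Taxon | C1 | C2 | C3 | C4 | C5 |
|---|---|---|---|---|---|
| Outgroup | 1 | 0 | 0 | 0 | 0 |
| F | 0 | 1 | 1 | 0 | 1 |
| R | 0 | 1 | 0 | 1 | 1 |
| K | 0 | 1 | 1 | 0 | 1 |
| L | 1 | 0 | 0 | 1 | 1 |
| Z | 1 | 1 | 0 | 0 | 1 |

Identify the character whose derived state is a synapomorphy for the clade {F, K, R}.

C1

Character polarity is set by the outgroup: the derived state is whichever differs from the outgroup's state, so for C1 the derived state is '0', and for the remaining characters it is '1'.
Only F, K, and R show the derived state '0' for C1, supporting them as a clade.
C2: derived state '1' in F, K, R, and Z only — synapomorphy for {F, K, R, Z}.
C3 (derived state '1') is shared by F and K — a synapomorphy uniting that clade.
C4 (state '1') occurs in L and R but conflicts with the nesting implied by the other characters — most parsimoniously interpreted as homoplasy.
All ingroup taxa share the derived state '1' for C5; it defines the ingroup but does not resolve relationships within it.
Most parsimonious ingroup topology: ((((F,K),R),Z),L).
The clade {F, K, R} is supported by C1: its derived state '0' occurs in exactly those taxa and in no other taxon (including the outgroup).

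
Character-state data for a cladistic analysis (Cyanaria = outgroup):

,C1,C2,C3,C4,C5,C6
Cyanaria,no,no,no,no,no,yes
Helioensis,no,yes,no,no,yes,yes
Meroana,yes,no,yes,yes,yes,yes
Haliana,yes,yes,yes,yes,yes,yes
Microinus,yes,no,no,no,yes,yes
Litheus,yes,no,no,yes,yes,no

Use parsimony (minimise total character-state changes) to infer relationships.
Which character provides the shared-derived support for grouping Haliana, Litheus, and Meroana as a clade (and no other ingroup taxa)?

Character polarity is set by the outgroup: the derived state is whichever differs from the outgroup's state, so for C6 the derived state is 'no', and for the remaining characters it is 'yes'.
C1: derived state 'yes' in Haliana, Litheus, Meroana, and Microinus only — synapomorphy for {Haliana, Litheus, Meroana, Microinus}.
C2 (state 'yes') occurs in Haliana and Helioensis but conflicts with the nesting implied by the other characters — most parsimoniously interpreted as homoplasy.
Only Haliana and Meroana show the derived state 'yes' for C3, supporting them as a clade.
C4: derived state 'yes' in Haliana, Litheus, and Meroana only — synapomorphy for {Haliana, Litheus, Meroana}.
C5 (derived state 'yes') is shared by all ingroup taxa — unites the whole ingroup.
C6: derived state 'no' in Litheus only — an autapomorphy, so it tells us nothing about relationships among taxa.
Most parsimonious ingroup topology: (Helioensis,(((Meroana,Haliana),Litheus),Microinus)).
The clade {Haliana, Litheus, Meroana} is supported by C4: its derived state 'yes' occurs in exactly those taxa and in no other taxon (including the outgroup).

C4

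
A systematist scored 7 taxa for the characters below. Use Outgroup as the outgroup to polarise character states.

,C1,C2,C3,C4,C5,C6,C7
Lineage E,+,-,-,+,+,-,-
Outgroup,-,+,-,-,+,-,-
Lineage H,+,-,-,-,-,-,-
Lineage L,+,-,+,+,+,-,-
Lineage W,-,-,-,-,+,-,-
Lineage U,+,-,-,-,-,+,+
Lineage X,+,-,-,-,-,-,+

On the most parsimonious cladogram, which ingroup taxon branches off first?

Lineage W

Character polarity is set by the outgroup: the derived state is whichever differs from the outgroup's state, so for C2, C5 the derived state is '-', and for the remaining characters it is '+'.
Only Lineage E, Lineage H, Lineage L, Lineage U, and Lineage X show the derived state '+' for C1, supporting them as a clade.
C2 (derived state '-') is shared by all ingroup taxa — unites the whole ingroup.
C3: derived state '+' in Lineage L only — an autapomorphy, so it tells us nothing about relationships among taxa.
C4: derived state '+' in Lineage E and Lineage L only — synapomorphy for {Lineage E, Lineage L}.
C5: derived state '-' in Lineage H, Lineage U, and Lineage X only — synapomorphy for {Lineage H, Lineage U, Lineage X}.
C6: derived state '+' in Lineage U only — an autapomorphy, so it tells us nothing about relationships among taxa.
C7: derived state '+' in Lineage U and Lineage X only — synapomorphy for {Lineage U, Lineage X}.
Most parsimonious ingroup topology: (((Lineage E,Lineage L),((Lineage U,Lineage X),Lineage H)),Lineage W).
Lineage W is sister to the clade containing all other ingroup taxa, so it is the earliest-diverging (most basal) ingroup lineage.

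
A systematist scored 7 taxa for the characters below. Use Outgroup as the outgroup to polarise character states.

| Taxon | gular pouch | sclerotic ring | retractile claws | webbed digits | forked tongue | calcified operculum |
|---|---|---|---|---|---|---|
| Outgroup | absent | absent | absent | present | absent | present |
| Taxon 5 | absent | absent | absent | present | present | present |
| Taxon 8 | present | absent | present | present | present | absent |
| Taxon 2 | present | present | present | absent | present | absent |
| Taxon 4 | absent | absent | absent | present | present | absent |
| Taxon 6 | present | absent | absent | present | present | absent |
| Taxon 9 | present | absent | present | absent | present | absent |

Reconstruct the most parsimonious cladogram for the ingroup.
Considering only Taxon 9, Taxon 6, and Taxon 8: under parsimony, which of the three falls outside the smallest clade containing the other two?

Taxon 6

Character polarity is set by the outgroup: the derived state is whichever differs from the outgroup's state, so for webbed digits, calcified operculum the derived state is 'absent', and for the remaining characters it is 'present'.
gular pouch (derived state 'present') is shared by Taxon 2, Taxon 6, Taxon 8, and Taxon 9 — a synapomorphy uniting that clade.
sclerotic ring: derived state 'present' in Taxon 2 only — an autapomorphy, so it tells us nothing about relationships among taxa.
retractile claws: derived state 'present' in Taxon 2, Taxon 8, and Taxon 9 only — synapomorphy for {Taxon 2, Taxon 8, Taxon 9}.
webbed digits: derived state 'absent' in Taxon 2 and Taxon 9 only — synapomorphy for {Taxon 2, Taxon 9}.
forked tongue (derived state 'present') is shared by all ingroup taxa — unites the whole ingroup.
calcified operculum: derived state 'absent' in Taxon 2, Taxon 4, Taxon 6, Taxon 8, and Taxon 9 only — synapomorphy for {Taxon 2, Taxon 4, Taxon 6, Taxon 8, Taxon 9}.
Most parsimonious ingroup topology: (Taxon 5,(((Taxon 8,(Taxon 2,Taxon 9)),Taxon 6),Taxon 4)).
Taxon 8 and Taxon 9 share a more recent common ancestor with each other than either does with Taxon 6, so Taxon 6 is the least closely related of the three.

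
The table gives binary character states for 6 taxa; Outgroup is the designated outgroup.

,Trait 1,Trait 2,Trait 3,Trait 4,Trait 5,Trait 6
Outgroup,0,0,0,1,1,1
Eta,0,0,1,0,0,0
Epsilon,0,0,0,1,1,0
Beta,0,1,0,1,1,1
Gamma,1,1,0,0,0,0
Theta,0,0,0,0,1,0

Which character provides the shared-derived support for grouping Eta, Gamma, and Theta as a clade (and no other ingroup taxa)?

Trait 4

Character polarity is set by the outgroup: the derived state is whichever differs from the outgroup's state, so for Trait 4, Trait 5, Trait 6 the derived state is '0', and for the remaining characters it is '1'.
Trait 1: derived state '1' in Gamma only — an autapomorphy, so it tells us nothing about relationships among taxa.
Trait 2 groups Beta and Gamma, which is incompatible with the clades supported by the remaining characters; treating it as convergent (homoplasy) costs fewer steps than any alternative tree.
Trait 3: derived state '1' in Eta only — an autapomorphy, so it tells us nothing about relationships among taxa.
Trait 4: derived state '0' in Eta, Gamma, and Theta only — synapomorphy for {Eta, Gamma, Theta}.
Trait 5 (derived state '0') is shared by Eta and Gamma — a synapomorphy uniting that clade.
Only Epsilon, Eta, Gamma, and Theta show the derived state '0' for Trait 6, supporting them as a clade.
Most parsimonious ingroup topology: ((((Eta,Gamma),Theta),Epsilon),Beta).
The clade {Eta, Gamma, Theta} is supported by Trait 4: its derived state '0' occurs in exactly those taxa and in no other taxon (including the outgroup).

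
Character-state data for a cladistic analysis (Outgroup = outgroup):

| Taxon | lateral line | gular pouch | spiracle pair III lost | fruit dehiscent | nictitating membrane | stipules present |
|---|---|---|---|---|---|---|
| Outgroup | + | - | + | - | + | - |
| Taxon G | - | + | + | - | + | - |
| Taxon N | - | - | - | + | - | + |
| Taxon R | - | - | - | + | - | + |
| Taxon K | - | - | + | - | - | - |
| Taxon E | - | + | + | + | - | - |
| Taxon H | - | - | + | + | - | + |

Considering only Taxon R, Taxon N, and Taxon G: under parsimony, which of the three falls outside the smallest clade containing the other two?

Character polarity is set by the outgroup: the derived state is whichever differs from the outgroup's state, so for lateral line, spiracle pair III lost, nictitating membrane the derived state is '-', and for the remaining characters it is '+'.
lateral line (derived state '-') is shared by all ingroup taxa — unites the whole ingroup.
gular pouch (state '+') occurs in Taxon E and Taxon G but conflicts with the nesting implied by the other characters — most parsimoniously interpreted as homoplasy.
Only Taxon N and Taxon R show the derived state '-' for spiracle pair III lost, supporting them as a clade.
Only Taxon E, Taxon H, Taxon N, and Taxon R show the derived state '+' for fruit dehiscent, supporting them as a clade.
nictitating membrane: derived state '-' in Taxon E, Taxon H, Taxon K, Taxon N, and Taxon R only — synapomorphy for {Taxon E, Taxon H, Taxon K, Taxon N, Taxon R}.
stipules present (derived state '+') is shared by Taxon H, Taxon N, and Taxon R — a synapomorphy uniting that clade.
Most parsimonious ingroup topology: (Taxon G,((((Taxon N,Taxon R),Taxon H),Taxon E),Taxon K)).
Taxon N and Taxon R share a more recent common ancestor with each other than either does with Taxon G, so Taxon G is the least closely related of the three.

Taxon G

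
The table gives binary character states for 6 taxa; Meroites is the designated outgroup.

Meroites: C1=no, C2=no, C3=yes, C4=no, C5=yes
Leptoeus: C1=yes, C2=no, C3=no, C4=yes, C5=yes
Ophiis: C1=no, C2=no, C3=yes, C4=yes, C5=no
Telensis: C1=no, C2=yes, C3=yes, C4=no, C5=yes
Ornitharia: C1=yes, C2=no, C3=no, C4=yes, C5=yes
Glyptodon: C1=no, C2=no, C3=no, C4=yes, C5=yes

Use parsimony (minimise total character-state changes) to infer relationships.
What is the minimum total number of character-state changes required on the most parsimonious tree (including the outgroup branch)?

5

Character polarity is set by the outgroup: the derived state is whichever differs from the outgroup's state, so for C3, C5 the derived state is 'no', and for the remaining characters it is 'yes'.
C1 (derived state 'yes') is shared by Leptoeus and Ornitharia — a synapomorphy uniting that clade.
C2 (derived state 'yes') is unique to Telensis (autapomorphy; uninformative for grouping).
C3 (derived state 'no') is shared by Glyptodon, Leptoeus, and Ornitharia — a synapomorphy uniting that clade.
Only Glyptodon, Leptoeus, Ophiis, and Ornitharia show the derived state 'yes' for C4, supporting them as a clade.
C5: derived state 'no' in Ophiis only — an autapomorphy, so it tells us nothing about relationships among taxa.
Most parsimonious ingroup topology: ((((Leptoeus,Ornitharia),Glyptodon),Ophiis),Telensis).
Changes per character on this tree: C1: 1; C2: 1; C3: 1; C4: 1; C5: 1.
Total = 5.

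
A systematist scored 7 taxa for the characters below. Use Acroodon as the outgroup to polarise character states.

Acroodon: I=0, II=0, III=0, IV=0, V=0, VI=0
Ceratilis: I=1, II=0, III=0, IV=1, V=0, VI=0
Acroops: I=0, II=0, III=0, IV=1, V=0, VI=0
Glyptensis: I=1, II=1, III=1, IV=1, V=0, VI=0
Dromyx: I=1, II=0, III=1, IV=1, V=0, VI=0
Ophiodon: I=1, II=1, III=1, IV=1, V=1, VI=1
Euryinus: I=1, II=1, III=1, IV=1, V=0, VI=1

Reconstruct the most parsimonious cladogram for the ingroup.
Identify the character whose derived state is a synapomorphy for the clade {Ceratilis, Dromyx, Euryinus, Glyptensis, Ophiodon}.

The outgroup has state '0' for every character, so '1' is the derived state throughout.
Only Ceratilis, Dromyx, Euryinus, Glyptensis, and Ophiodon show the derived state '1' for I, supporting them as a clade.
II (derived state '1') is shared by Euryinus, Glyptensis, and Ophiodon — a synapomorphy uniting that clade.
Only Dromyx, Euryinus, Glyptensis, and Ophiodon show the derived state '1' for III, supporting them as a clade.
All ingroup taxa share the derived state '1' for IV; it defines the ingroup but does not resolve relationships within it.
V (derived state '1') is unique to Ophiodon (autapomorphy; uninformative for grouping).
VI: derived state '1' in Euryinus and Ophiodon only — synapomorphy for {Euryinus, Ophiodon}.
Most parsimonious ingroup topology: ((Ceratilis,((Glyptensis,(Ophiodon,Euryinus)),Dromyx)),Acroops).
The clade {Ceratilis, Dromyx, Euryinus, Glyptensis, Ophiodon} is supported by I: its derived state '1' occurs in exactly those taxa and in no other taxon (including the outgroup).

I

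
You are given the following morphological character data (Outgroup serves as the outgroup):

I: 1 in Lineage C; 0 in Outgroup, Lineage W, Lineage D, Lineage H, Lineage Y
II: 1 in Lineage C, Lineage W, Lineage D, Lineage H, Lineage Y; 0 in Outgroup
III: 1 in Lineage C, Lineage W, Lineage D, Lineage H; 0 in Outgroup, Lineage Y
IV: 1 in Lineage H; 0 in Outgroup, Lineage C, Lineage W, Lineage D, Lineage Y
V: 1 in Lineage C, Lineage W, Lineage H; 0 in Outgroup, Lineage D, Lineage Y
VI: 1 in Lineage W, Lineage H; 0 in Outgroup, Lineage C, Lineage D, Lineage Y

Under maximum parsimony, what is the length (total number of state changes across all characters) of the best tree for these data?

The outgroup has state '0' for every character, so '1' is the derived state throughout.
I (derived state '1') is unique to Lineage C (autapomorphy; uninformative for grouping).
II (derived state '1') is shared by all ingroup taxa — unites the whole ingroup.
III (derived state '1') is shared by Lineage C, Lineage D, Lineage H, and Lineage W — a synapomorphy uniting that clade.
IV: derived state '1' in Lineage H only — an autapomorphy, so it tells us nothing about relationships among taxa.
V (derived state '1') is shared by Lineage C, Lineage H, and Lineage W — a synapomorphy uniting that clade.
VI: derived state '1' in Lineage H and Lineage W only — synapomorphy for {Lineage H, Lineage W}.
Most parsimonious ingroup topology: (((Lineage C,(Lineage W,Lineage H)),Lineage D),Lineage Y).
Changes per character on this tree: I: 1; II: 1; III: 1; IV: 1; V: 1; VI: 1.
Total = 6.

6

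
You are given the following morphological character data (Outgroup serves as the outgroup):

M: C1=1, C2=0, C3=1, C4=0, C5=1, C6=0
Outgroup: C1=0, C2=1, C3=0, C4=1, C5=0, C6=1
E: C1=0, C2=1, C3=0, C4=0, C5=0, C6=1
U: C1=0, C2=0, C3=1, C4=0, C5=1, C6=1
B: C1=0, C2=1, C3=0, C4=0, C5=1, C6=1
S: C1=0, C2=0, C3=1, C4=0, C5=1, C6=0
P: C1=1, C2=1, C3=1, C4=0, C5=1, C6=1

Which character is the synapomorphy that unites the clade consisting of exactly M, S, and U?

C2

Character polarity is set by the outgroup: the derived state is whichever differs from the outgroup's state, so for C2, C4, C6 the derived state is '0', and for the remaining characters it is '1'.
C1 groups M and P, which is incompatible with the clades supported by the remaining characters; treating it as convergent (homoplasy) costs fewer steps than any alternative tree.
C2 (derived state '0') is shared by M, S, and U — a synapomorphy uniting that clade.
Only M, P, S, and U show the derived state '1' for C3, supporting them as a clade.
All ingroup taxa share the derived state '0' for C4; it defines the ingroup but does not resolve relationships within it.
C5: derived state '1' in B, M, P, S, and U only — synapomorphy for {B, M, P, S, U}.
C6 (derived state '0') is shared by M and S — a synapomorphy uniting that clade.
Most parsimonious ingroup topology: (((P,(U,(S,M))),B),E).
The clade {M, S, U} is supported by C2: its derived state '0' occurs in exactly those taxa and in no other taxon (including the outgroup).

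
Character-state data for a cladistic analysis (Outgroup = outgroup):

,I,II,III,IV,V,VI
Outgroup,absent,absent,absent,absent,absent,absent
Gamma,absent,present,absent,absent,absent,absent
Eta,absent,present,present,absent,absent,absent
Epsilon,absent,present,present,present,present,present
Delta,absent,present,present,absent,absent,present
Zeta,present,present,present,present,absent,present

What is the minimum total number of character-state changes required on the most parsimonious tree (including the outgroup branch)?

6

The outgroup has state 'absent' for every character, so 'present' is the derived state throughout.
I: derived state 'present' in Zeta only — an autapomorphy, so it tells us nothing about relationships among taxa.
II (derived state 'present') is shared by all ingroup taxa — unites the whole ingroup.
III (derived state 'present') is shared by Delta, Epsilon, Eta, and Zeta — a synapomorphy uniting that clade.
IV (derived state 'present') is shared by Epsilon and Zeta — a synapomorphy uniting that clade.
V (derived state 'present') is unique to Epsilon (autapomorphy; uninformative for grouping).
VI (derived state 'present') is shared by Delta, Epsilon, and Zeta — a synapomorphy uniting that clade.
Most parsimonious ingroup topology: (Gamma,(Eta,((Epsilon,Zeta),Delta))).
Changes per character on this tree: I: 1; II: 1; III: 1; IV: 1; V: 1; VI: 1.
Total = 6.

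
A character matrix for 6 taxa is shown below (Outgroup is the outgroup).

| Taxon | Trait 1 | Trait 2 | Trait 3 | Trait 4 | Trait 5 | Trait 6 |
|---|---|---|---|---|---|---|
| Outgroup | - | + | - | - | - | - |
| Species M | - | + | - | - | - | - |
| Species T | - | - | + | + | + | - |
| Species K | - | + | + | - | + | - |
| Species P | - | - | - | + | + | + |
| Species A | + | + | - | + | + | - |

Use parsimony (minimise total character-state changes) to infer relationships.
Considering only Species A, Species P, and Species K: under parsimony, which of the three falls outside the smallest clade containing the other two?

Character polarity is set by the outgroup: the derived state is whichever differs from the outgroup's state, so for Trait 2 the derived state is '-', and for the remaining characters it is '+'.
Trait 1 (derived state '+') is unique to Species A (autapomorphy; uninformative for grouping).
Trait 2 (derived state '-') is shared by Species P and Species T — a synapomorphy uniting that clade.
Trait 3 (state '+') occurs in Species K and Species T but conflicts with the nesting implied by the other characters — most parsimoniously interpreted as homoplasy.
Trait 4 (derived state '+') is shared by Species A, Species P, and Species T — a synapomorphy uniting that clade.
Trait 5: derived state '+' in Species A, Species K, Species P, and Species T only — synapomorphy for {Species A, Species K, Species P, Species T}.
Trait 6: derived state '+' in Species P only — an autapomorphy, so it tells us nothing about relationships among taxa.
Most parsimonious ingroup topology: (Species M,(((Species T,Species P),Species A),Species K)).
Species P and Species A share a more recent common ancestor with each other than either does with Species K, so Species K is the least closely related of the three.

Species K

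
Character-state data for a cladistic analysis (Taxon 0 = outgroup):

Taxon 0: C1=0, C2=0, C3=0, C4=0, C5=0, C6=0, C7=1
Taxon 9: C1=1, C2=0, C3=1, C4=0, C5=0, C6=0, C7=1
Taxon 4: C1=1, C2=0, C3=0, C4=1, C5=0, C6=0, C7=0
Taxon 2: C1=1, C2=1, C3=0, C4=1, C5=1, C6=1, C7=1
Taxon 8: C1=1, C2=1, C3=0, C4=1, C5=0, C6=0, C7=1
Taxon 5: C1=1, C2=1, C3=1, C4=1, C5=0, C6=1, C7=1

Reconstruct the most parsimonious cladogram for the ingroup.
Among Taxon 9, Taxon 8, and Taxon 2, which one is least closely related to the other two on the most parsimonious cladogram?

Taxon 9

Character polarity is set by the outgroup: the derived state is whichever differs from the outgroup's state, so for C7 the derived state is '0', and for the remaining characters it is '1'.
C1 (derived state '1') is shared by all ingroup taxa — unites the whole ingroup.
C2: derived state '1' in Taxon 2, Taxon 5, and Taxon 8 only — synapomorphy for {Taxon 2, Taxon 5, Taxon 8}.
C3 groups Taxon 5 and Taxon 9, which is incompatible with the clades supported by the remaining characters; treating it as convergent (homoplasy) costs fewer steps than any alternative tree.
C4: derived state '1' in Taxon 2, Taxon 4, Taxon 5, and Taxon 8 only — synapomorphy for {Taxon 2, Taxon 4, Taxon 5, Taxon 8}.
C5 (derived state '1') is unique to Taxon 2 (autapomorphy; uninformative for grouping).
C6: derived state '1' in Taxon 2 and Taxon 5 only — synapomorphy for {Taxon 2, Taxon 5}.
C7 (derived state '0') is unique to Taxon 4 (autapomorphy; uninformative for grouping).
Most parsimonious ingroup topology: (Taxon 9,(Taxon 4,((Taxon 2,Taxon 5),Taxon 8))).
Taxon 2 and Taxon 8 share a more recent common ancestor with each other than either does with Taxon 9, so Taxon 9 is the least closely related of the three.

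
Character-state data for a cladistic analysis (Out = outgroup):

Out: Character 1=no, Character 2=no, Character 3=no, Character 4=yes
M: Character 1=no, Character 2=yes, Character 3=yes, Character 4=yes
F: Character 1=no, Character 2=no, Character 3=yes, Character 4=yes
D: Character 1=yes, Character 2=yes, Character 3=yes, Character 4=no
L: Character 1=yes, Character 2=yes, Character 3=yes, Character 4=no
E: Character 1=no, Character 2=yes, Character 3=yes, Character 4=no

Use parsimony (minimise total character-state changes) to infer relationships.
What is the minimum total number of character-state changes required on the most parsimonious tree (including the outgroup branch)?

4

Character polarity is set by the outgroup: the derived state is whichever differs from the outgroup's state, so for Character 4 the derived state is 'no', and for the remaining characters it is 'yes'.
Character 1: derived state 'yes' in D and L only — synapomorphy for {D, L}.
Only D, E, L, and M show the derived state 'yes' for Character 2, supporting them as a clade.
All ingroup taxa share the derived state 'yes' for Character 3; it defines the ingroup but does not resolve relationships within it.
Only D, E, and L show the derived state 'no' for Character 4, supporting them as a clade.
Most parsimonious ingroup topology: ((M,((D,L),E)),F).
Changes per character on this tree: Character 1: 1; Character 2: 1; Character 3: 1; Character 4: 1.
Total = 4.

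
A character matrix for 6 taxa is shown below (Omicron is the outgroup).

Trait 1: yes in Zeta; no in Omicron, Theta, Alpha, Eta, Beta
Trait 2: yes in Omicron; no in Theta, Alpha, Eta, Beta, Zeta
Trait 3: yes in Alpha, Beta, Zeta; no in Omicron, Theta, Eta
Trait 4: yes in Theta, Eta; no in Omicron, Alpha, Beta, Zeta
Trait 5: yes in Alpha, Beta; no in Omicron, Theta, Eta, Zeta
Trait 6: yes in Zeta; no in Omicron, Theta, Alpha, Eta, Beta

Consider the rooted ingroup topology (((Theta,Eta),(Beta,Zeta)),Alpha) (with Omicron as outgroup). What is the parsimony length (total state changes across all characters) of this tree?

8

Map each character onto (((Theta,Eta),(Beta,Zeta)),Alpha) (rooted by Omicron) and count the minimum state changes it requires (Fitch parsimony):
Trait 1: 1; Trait 2: 1; Trait 3: 2; Trait 4: 1; Trait 5: 2; Trait 6: 1.
Total tree length = 8.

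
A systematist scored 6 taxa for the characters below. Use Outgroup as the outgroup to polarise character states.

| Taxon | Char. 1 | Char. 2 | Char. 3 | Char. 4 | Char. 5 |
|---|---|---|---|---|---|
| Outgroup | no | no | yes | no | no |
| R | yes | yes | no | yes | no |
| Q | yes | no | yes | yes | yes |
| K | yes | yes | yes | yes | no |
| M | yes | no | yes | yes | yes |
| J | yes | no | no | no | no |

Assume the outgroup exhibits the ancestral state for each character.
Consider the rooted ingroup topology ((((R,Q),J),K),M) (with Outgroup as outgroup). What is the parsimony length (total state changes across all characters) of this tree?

9

Map each character onto ((((R,Q),J),K),M) (rooted by Outgroup) and count the minimum state changes it requires (Fitch parsimony):
Char. 1: 1; Char. 2: 2; Char. 3: 2; Char. 4: 2; Char. 5: 2.
Total tree length = 9.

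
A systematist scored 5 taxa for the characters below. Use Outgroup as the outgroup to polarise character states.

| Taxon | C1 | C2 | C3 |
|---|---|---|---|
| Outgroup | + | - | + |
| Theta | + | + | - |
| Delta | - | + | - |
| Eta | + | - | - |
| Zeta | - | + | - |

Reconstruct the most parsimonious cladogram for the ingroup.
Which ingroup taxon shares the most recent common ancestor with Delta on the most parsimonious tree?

Zeta

Character polarity is set by the outgroup: the derived state is whichever differs from the outgroup's state, so for C1, C3 the derived state is '-', and for the remaining characters it is '+'.
C1: derived state '-' in Delta and Zeta only — synapomorphy for {Delta, Zeta}.
Only Delta, Theta, and Zeta show the derived state '+' for C2, supporting them as a clade.
All ingroup taxa share the derived state '-' for C3; it defines the ingroup but does not resolve relationships within it.
Most parsimonious ingroup topology: ((Theta,(Delta,Zeta)),Eta).
Delta and Zeta form a cherry on this tree, so they are sister taxa.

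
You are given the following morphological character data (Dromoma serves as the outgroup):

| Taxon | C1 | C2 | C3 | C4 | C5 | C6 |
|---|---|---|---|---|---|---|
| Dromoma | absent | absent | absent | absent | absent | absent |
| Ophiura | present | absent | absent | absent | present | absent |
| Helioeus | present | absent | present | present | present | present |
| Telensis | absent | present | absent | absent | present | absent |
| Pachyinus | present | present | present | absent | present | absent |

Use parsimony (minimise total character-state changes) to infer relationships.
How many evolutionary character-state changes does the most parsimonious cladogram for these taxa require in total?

The outgroup has state 'absent' for every character, so 'present' is the derived state throughout.
C1 (derived state 'present') is shared by Helioeus, Ophiura, and Pachyinus — a synapomorphy uniting that clade.
C2 groups Pachyinus and Telensis, which is incompatible with the clades supported by the remaining characters; treating it as convergent (homoplasy) costs fewer steps than any alternative tree.
C3 (derived state 'present') is shared by Helioeus and Pachyinus — a synapomorphy uniting that clade.
C4: derived state 'present' in Helioeus only — an autapomorphy, so it tells us nothing about relationships among taxa.
All ingroup taxa share the derived state 'present' for C5; it defines the ingroup but does not resolve relationships within it.
C6: derived state 'present' in Helioeus only — an autapomorphy, so it tells us nothing about relationships among taxa.
Most parsimonious ingroup topology: ((Ophiura,(Helioeus,Pachyinus)),Telensis).
Changes per character on this tree: C1: 1; C2: 2; C3: 1; C4: 1; C5: 1; C6: 1.
Total = 7.

7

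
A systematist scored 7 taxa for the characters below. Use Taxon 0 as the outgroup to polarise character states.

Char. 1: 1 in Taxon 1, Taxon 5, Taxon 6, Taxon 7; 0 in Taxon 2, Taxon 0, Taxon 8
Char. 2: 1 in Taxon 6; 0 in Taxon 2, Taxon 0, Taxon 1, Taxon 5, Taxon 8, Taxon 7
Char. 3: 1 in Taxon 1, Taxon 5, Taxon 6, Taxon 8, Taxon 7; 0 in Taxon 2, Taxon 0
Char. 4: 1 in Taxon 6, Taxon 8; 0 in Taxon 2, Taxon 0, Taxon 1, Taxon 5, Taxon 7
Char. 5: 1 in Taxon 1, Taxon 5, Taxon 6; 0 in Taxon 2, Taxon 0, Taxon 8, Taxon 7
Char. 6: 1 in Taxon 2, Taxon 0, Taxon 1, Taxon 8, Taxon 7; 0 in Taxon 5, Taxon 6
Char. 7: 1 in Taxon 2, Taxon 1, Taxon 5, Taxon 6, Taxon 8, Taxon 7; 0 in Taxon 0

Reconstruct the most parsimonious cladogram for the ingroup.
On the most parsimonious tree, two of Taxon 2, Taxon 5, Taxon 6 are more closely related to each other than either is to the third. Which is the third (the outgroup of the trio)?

Taxon 2

Character polarity is set by the outgroup: the derived state is whichever differs from the outgroup's state, so for Char. 6 the derived state is '0', and for the remaining characters it is '1'.
Only Taxon 1, Taxon 5, Taxon 6, and Taxon 7 show the derived state '1' for Char. 1, supporting them as a clade.
Char. 2: derived state '1' in Taxon 6 only — an autapomorphy, so it tells us nothing about relationships among taxa.
Only Taxon 1, Taxon 5, Taxon 6, Taxon 7, and Taxon 8 show the derived state '1' for Char. 3, supporting them as a clade.
Char. 4 groups Taxon 6 and Taxon 8, which is incompatible with the clades supported by the remaining characters; treating it as convergent (homoplasy) costs fewer steps than any alternative tree.
Char. 5 (derived state '1') is shared by Taxon 1, Taxon 5, and Taxon 6 — a synapomorphy uniting that clade.
Char. 6 (derived state '0') is shared by Taxon 5 and Taxon 6 — a synapomorphy uniting that clade.
All ingroup taxa share the derived state '1' for Char. 7; it defines the ingroup but does not resolve relationships within it.
Most parsimonious ingroup topology: (((Taxon 7,((Taxon 6,Taxon 5),Taxon 1)),Taxon 8),Taxon 2).
Taxon 5 and Taxon 6 share a more recent common ancestor with each other than either does with Taxon 2, so Taxon 2 is the least closely related of the three.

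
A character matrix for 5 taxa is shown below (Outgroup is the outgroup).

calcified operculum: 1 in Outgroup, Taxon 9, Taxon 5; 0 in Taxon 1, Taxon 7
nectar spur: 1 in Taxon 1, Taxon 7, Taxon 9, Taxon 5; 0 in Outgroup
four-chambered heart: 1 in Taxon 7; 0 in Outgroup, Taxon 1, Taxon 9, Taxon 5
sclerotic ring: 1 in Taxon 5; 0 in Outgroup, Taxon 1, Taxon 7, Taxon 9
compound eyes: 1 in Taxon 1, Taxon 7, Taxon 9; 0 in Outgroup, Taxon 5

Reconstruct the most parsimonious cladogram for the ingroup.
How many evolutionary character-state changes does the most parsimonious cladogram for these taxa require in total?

5

Character polarity is set by the outgroup: the derived state is whichever differs from the outgroup's state, so for calcified operculum the derived state is '0', and for the remaining characters it is '1'.
Only Taxon 1 and Taxon 7 show the derived state '0' for calcified operculum, supporting them as a clade.
nectar spur (derived state '1') is shared by all ingroup taxa — unites the whole ingroup.
four-chambered heart (derived state '1') is unique to Taxon 7 (autapomorphy; uninformative for grouping).
sclerotic ring: derived state '1' in Taxon 5 only — an autapomorphy, so it tells us nothing about relationships among taxa.
compound eyes: derived state '1' in Taxon 1, Taxon 7, and Taxon 9 only — synapomorphy for {Taxon 1, Taxon 7, Taxon 9}.
Most parsimonious ingroup topology: (((Taxon 1,Taxon 7),Taxon 9),Taxon 5).
Changes per character on this tree: calcified operculum: 1; nectar spur: 1; four-chambered heart: 1; sclerotic ring: 1; compound eyes: 1.
Total = 5.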